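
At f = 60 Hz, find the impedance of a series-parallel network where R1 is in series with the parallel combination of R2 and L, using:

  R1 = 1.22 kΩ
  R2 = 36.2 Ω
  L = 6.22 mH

Step 1 — Angular frequency: ω = 2π·f = 2π·60 = 377 rad/s.
Step 2 — Component impedances:
  R1: Z = R = 1220 Ω
  R2: Z = R = 36.2 Ω
  L: Z = jωL = j·377·0.00622 = 0 + j2.345 Ω
Step 3 — Parallel branch: R2 || L = 1/(1/R2 + 1/L) = 0.1513 + j2.335 Ω.
Step 4 — Series with R1: Z_total = R1 + (R2 || L) = 1220 + j2.335 Ω = 1220∠0.1° Ω.

Z = 1220 + j2.335 Ω = 1220∠0.1° Ω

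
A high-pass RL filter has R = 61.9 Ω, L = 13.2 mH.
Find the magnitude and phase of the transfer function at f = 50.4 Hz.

Step 1 — Angular frequency: ω = 2π·50.4 = 316.7 rad/s.
Step 2 — Transfer function: H(jω) = jωL/(R + jωL).
Step 3 — Numerator jωL = j·4.18; denominator R + jωL = 61.9 + j4.18.
Step 4 — H = 0.00454 + j0.06722.
Step 5 — Magnitude: |H| = 0.06738 (-23.4 dB); phase: φ = 86.1°.

|H| = 0.06738 (-23.4 dB), φ = 86.1°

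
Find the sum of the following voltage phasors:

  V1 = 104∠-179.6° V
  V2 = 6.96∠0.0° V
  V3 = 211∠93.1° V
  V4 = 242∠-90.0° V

Step 1 — Convert each phasor to rectangular form:
  V1 = 104·(cos(-179.6°) + j·sin(-179.6°)) = -104 - j0.7261 V
  V2 = 6.96·(cos(0.0°) + j·sin(0.0°)) = 6.96 V
  V3 = 211·(cos(93.1°) + j·sin(93.1°)) = -11.41 + j210.7 V
  V4 = 242·(cos(-90.0°) + j·sin(-90.0°)) = 0 - j242 V
Step 2 — Sum components: V_total = -108.4 - j32.03 V.
Step 3 — Convert to polar: |V_total| = 113.1 V, ∠V_total = -163.5°.

V_total = 113.1∠-163.5° V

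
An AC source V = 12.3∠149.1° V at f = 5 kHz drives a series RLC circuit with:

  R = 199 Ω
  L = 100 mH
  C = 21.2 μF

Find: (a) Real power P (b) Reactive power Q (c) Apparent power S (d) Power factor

Step 1 — Angular frequency: ω = 2π·f = 2π·5000 = 3.142e+04 rad/s.
Step 2 — Component impedances:
  R: Z = R = 199 Ω
  L: Z = jωL = j·3.142e+04·0.1 = 0 + j3142 Ω
  C: Z = 1/(jωC) = -j/(ω·C) = 0 - j1.501 Ω
Step 3 — Series combination: Z_total = R + L + C = 199 + j3140 Ω = 3146∠86.4° Ω.
Step 4 — Source phasor: V = 12.3∠149.1° V = -10.55 + j6.317 V.
Step 5 — Current: I = V / Z = 0.001791 + j0.003475 A = 0.003909∠62.7° A.
Step 6 — Complex power: S = V·I* = 0.003041 + j0.04799 VA.
Step 7 — Real power: P = Re(S) = 0.003041 W.
Step 8 — Reactive power: Q = Im(S) = 0.04799 VAR.
Step 9 — Apparent power: |S| = 0.04808 VA.
Step 10 — Power factor: PF = P/|S| = 0.06325 (lagging).

(a) P = 0.003041 W  (b) Q = 0.04799 VAR  (c) S = 0.04808 VA  (d) PF = 0.06325 (lagging)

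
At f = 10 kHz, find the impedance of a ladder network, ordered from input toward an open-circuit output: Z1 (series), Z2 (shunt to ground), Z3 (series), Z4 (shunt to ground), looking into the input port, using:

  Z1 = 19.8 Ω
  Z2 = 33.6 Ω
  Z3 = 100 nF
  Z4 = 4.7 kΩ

Step 1 — Angular frequency: ω = 2π·f = 2π·1e+04 = 6.283e+04 rad/s.
Step 2 — Component impedances:
  Z1: Z = R = 19.8 Ω
  Z2: Z = R = 33.6 Ω
  Z3: Z = 1/(jωC) = -j/(ω·C) = 0 - j159.2 Ω
  Z4: Z = R = 4700 Ω
Step 3 — Ladder network (open output): work backward from the far end, alternating series and parallel combinations. Z_in = 53.16 - j0.00801 Ω = 53.16∠-0.0° Ω.

Z = 53.16 - j0.00801 Ω = 53.16∠-0.0° Ω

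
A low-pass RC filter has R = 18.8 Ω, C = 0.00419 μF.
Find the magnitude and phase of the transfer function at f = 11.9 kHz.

Step 1 — Angular frequency: ω = 2π·1.19e+04 = 7.477e+04 rad/s.
Step 2 — Transfer function: H(jω) = 1/(1 + jωRC).
Step 3 — Denominator: 1 + jωRC = 1 + j·7.477e+04·18.8·4.19e-09 = 1 + j0.00589.
Step 4 — H = 1 - j0.00589.
Step 5 — Magnitude: |H| = 1 (-0.0 dB); phase: φ = -0.3°.

|H| = 1 (-0.0 dB), φ = -0.3°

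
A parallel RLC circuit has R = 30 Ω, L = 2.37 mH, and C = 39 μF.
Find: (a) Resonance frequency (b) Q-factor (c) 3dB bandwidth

Step 1 — Resonance: ω₀ = 1/√(LC) = 1/√(0.00237·3.9e-05) = 3289 rad/s.
Step 2 — f₀ = ω₀/(2π) = 523.5 Hz.
Step 3 — Parallel Q: Q = R/(ω₀L) = 30/(3289·0.00237) = 3.848.
Step 4 — Bandwidth: Δω = ω₀/Q = 854.7 rad/s; BW = Δω/(2π) = 136 Hz.

(a) f₀ = 523.5 Hz  (b) Q = 3.848  (c) BW = 136 Hz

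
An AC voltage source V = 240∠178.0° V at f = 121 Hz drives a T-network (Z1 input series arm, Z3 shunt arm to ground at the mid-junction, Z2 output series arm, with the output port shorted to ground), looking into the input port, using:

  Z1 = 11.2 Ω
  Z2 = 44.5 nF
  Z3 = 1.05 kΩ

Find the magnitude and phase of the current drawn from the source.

Step 1 — Angular frequency: ω = 2π·f = 2π·121 = 760.3 rad/s.
Step 2 — Component impedances:
  Z1: Z = R = 11.2 Ω
  Z2: Z = 1/(jωC) = -j/(ω·C) = 0 - j2.956e+04 Ω
  Z3: Z = R = 1050 Ω
Step 3 — With the output port shorted to ground, the output series arm Z2 runs from the junction to ground; the shunt arm Z3 also runs from the junction to ground. They appear in parallel: Z3 || Z2 = 1049 - j37.25 Ω.
Step 4 — Series with input arm Z1: Z_in = Z1 + (Z3 || Z2) = 1060 - j37.25 Ω = 1061∠-2.0° Ω.
Step 5 — Source phasor: V = 240∠178.0° V = -239.9 + j8.376 V.
Step 6 — Ohm's law: I = V / Z_total = (-239.9 + j8.376) / (1060 - j37.25) = -0.2263 - j5.136e-05 A.
Step 7 — Convert to polar: |I| = 0.2263 A, ∠I = -180.0°.

I = 0.2263∠-180.0° A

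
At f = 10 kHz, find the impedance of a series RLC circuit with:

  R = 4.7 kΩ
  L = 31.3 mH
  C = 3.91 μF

Step 1 — Angular frequency: ω = 2π·f = 2π·1e+04 = 6.283e+04 rad/s.
Step 2 — Component impedances:
  R: Z = R = 4700 Ω
  L: Z = jωL = j·6.283e+04·0.0313 = 0 + j1967 Ω
  C: Z = 1/(jωC) = -j/(ω·C) = 0 - j4.07 Ω
Step 3 — Series combination: Z_total = R + L + C = 4700 + j1963 Ω = 5093∠22.7° Ω.

Z = 4700 + j1963 Ω = 5093∠22.7° Ω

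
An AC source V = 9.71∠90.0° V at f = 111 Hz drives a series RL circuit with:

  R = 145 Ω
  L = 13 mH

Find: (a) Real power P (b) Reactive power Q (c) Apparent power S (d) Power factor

Step 1 — Angular frequency: ω = 2π·f = 2π·111 = 697.4 rad/s.
Step 2 — Component impedances:
  R: Z = R = 145 Ω
  L: Z = jωL = j·697.4·0.013 = 0 + j9.067 Ω
Step 3 — Series combination: Z_total = R + L = 145 + j9.067 Ω = 145.3∠3.6° Ω.
Step 4 — Source phasor: V = 9.71∠90.0° V = 0 + j9.71 V.
Step 5 — Current: I = V / Z = 0.004171 + j0.0667 A = 0.06683∠86.4° A.
Step 6 — Complex power: S = V·I* = 0.6477 + j0.0405 VA.
Step 7 — Real power: P = Re(S) = 0.6477 W.
Step 8 — Reactive power: Q = Im(S) = 0.0405 VAR.
Step 9 — Apparent power: |S| = 0.649 VA.
Step 10 — Power factor: PF = P/|S| = 0.9981 (lagging).

(a) P = 0.6477 W  (b) Q = 0.0405 VAR  (c) S = 0.649 VA  (d) PF = 0.9981 (lagging)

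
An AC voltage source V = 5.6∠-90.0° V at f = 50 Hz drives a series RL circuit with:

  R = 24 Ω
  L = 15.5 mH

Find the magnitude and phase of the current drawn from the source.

Step 1 — Angular frequency: ω = 2π·f = 2π·50 = 314.2 rad/s.
Step 2 — Component impedances:
  R: Z = R = 24 Ω
  L: Z = jωL = j·314.2·0.0155 = 0 + j4.869 Ω
Step 3 — Series combination: Z_total = R + L = 24 + j4.869 Ω = 24.49∠11.5° Ω.
Step 4 — Source phasor: V = 5.6∠-90.0° V = 0 - j5.6 V.
Step 5 — Ohm's law: I = V / Z_total = (0 - j5.6) / (24 + j4.869) = -0.04547 - j0.2241 A.
Step 6 — Convert to polar: |I| = 0.2287 A, ∠I = -101.5°.

I = 0.2287∠-101.5° A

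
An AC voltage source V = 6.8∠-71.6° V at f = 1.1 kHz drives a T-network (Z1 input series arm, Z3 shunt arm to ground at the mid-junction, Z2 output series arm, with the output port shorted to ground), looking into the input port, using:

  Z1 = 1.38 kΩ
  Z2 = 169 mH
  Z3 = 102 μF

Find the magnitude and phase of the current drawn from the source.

Step 1 — Angular frequency: ω = 2π·f = 2π·1100 = 6912 rad/s.
Step 2 — Component impedances:
  Z1: Z = R = 1380 Ω
  Z2: Z = jωL = j·6912·0.169 = 0 + j1168 Ω
  Z3: Z = 1/(jωC) = -j/(ω·C) = 0 - j1.418 Ω
Step 3 — With the output port shorted to ground, the output series arm Z2 runs from the junction to ground; the shunt arm Z3 also runs from the junction to ground. They appear in parallel: Z3 || Z2 = 0 - j1.42 Ω.
Step 4 — Series with input arm Z1: Z_in = Z1 + (Z3 || Z2) = 1380 - j1.42 Ω = 1380∠-0.1° Ω.
Step 5 — Source phasor: V = 6.8∠-71.6° V = 2.146 - j6.452 V.
Step 6 — Ohm's law: I = V / Z_total = (2.146 - j6.452) / (1380 - j1.42) = 0.00156 - j0.004674 A.
Step 7 — Convert to polar: |I| = 0.004928 A, ∠I = -71.5°.

I = 0.004928∠-71.5° A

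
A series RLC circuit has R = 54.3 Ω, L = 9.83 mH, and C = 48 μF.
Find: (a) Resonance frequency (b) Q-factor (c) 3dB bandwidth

Step 1 — Resonance: ω₀ = 1/√(LC) = 1/√(0.00983·4.8e-05) = 1456 rad/s.
Step 2 — f₀ = ω₀/(2π) = 231.7 Hz.
Step 3 — Series Q: Q = ω₀L/R = 1456·0.00983/54.3 = 0.2635.
Step 4 — Bandwidth: Δω = ω₀/Q = 5524 rad/s; BW = Δω/(2π) = 879.2 Hz.

(a) f₀ = 231.7 Hz  (b) Q = 0.2635  (c) BW = 879.2 Hz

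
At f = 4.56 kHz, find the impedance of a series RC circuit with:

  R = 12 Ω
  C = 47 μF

Step 1 — Angular frequency: ω = 2π·f = 2π·4560 = 2.865e+04 rad/s.
Step 2 — Component impedances:
  R: Z = R = 12 Ω
  C: Z = 1/(jωC) = -j/(ω·C) = 0 - j0.7426 Ω
Step 3 — Series combination: Z_total = R + C = 12 - j0.7426 Ω = 12.02∠-3.5° Ω.

Z = 12 - j0.7426 Ω = 12.02∠-3.5° Ω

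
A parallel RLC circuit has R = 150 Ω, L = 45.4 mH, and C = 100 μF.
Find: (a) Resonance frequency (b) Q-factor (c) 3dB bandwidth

Step 1 — Resonance: ω₀ = 1/√(LC) = 1/√(0.0454·0.0001) = 469.3 rad/s.
Step 2 — f₀ = ω₀/(2π) = 74.7 Hz.
Step 3 — Parallel Q: Q = R/(ω₀L) = 150/(469.3·0.0454) = 7.04.
Step 4 — Bandwidth: Δω = ω₀/Q = 66.67 rad/s; BW = Δω/(2π) = 10.61 Hz.

(a) f₀ = 74.7 Hz  (b) Q = 7.04  (c) BW = 10.61 Hz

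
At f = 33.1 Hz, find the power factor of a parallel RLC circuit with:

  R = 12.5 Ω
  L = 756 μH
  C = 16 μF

Step 1 — Angular frequency: ω = 2π·f = 2π·33.1 = 208 rad/s.
Step 2 — Component impedances:
  R: Z = R = 12.5 Ω
  L: Z = jωL = j·208·0.000756 = 0 + j0.1572 Ω
  C: Z = 1/(jωC) = -j/(ω·C) = 0 - j300.5 Ω
Step 3 — Parallel combination: 1/Z_total = 1/R + 1/L + 1/C; Z_total = 0.001979 + j0.1573 Ω = 0.1573∠89.3° Ω.
Step 4 — Power factor: PF = cos(φ) = Re(Z)/|Z| = 0.001979/0.1573 = 0.01258.
Step 5 — Type: Im(Z) = 0.1573 ⇒ lagging (phase φ = 89.3°).

PF = 0.01258 (lagging, φ = 89.3°)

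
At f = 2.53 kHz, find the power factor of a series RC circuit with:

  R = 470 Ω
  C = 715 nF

Step 1 — Angular frequency: ω = 2π·f = 2π·2530 = 1.59e+04 rad/s.
Step 2 — Component impedances:
  R: Z = R = 470 Ω
  C: Z = 1/(jωC) = -j/(ω·C) = 0 - j87.98 Ω
Step 3 — Series combination: Z_total = R + C = 470 - j87.98 Ω = 478.2∠-10.6° Ω.
Step 4 — Power factor: PF = cos(φ) = Re(Z)/|Z| = 470/478.2 = 0.9829.
Step 5 — Type: Im(Z) = -87.98 ⇒ leading (phase φ = -10.6°).

PF = 0.9829 (leading, φ = -10.6°)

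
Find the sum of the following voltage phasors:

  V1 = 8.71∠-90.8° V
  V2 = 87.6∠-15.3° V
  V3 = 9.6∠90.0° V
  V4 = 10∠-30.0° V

Step 1 — Convert each phasor to rectangular form:
  V1 = 8.71·(cos(-90.8°) + j·sin(-90.8°)) = -0.1216 - j8.709 V
  V2 = 87.6·(cos(-15.3°) + j·sin(-15.3°)) = 84.5 - j23.12 V
  V3 = 9.6·(cos(90.0°) + j·sin(90.0°)) = 0 + j9.6 V
  V4 = 10·(cos(-30.0°) + j·sin(-30.0°)) = 8.66 - j5 V
Step 2 — Sum components: V_total = 93.03 - j27.22 V.
Step 3 — Convert to polar: |V_total| = 96.94 V, ∠V_total = -16.3°.

V_total = 96.94∠-16.3° V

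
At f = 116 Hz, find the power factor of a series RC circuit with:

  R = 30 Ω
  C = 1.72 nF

Step 1 — Angular frequency: ω = 2π·f = 2π·116 = 728.8 rad/s.
Step 2 — Component impedances:
  R: Z = R = 30 Ω
  C: Z = 1/(jωC) = -j/(ω·C) = 0 - j7.977e+05 Ω
Step 3 — Series combination: Z_total = R + C = 30 - j7.977e+05 Ω = 7.977e+05∠-90.0° Ω.
Step 4 — Power factor: PF = cos(φ) = Re(Z)/|Z| = 30/7.977e+05 = 3.761e-05.
Step 5 — Type: Im(Z) = -7.977e+05 ⇒ leading (phase φ = -90.0°).

PF = 3.761e-05 (leading, φ = -90.0°)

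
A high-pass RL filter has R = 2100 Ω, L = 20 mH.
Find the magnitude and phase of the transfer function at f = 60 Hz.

Step 1 — Angular frequency: ω = 2π·60 = 377 rad/s.
Step 2 — Transfer function: H(jω) = jωL/(R + jωL).
Step 3 — Numerator jωL = j·7.54; denominator R + jωL = 2100 + j7.54.
Step 4 — H = 1.289e-05 + j0.00359.
Step 5 — Magnitude: |H| = 0.00359 (-48.9 dB); phase: φ = 89.8°.

|H| = 0.00359 (-48.9 dB), φ = 89.8°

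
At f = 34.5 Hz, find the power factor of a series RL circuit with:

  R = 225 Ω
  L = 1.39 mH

Step 1 — Angular frequency: ω = 2π·f = 2π·34.5 = 216.8 rad/s.
Step 2 — Component impedances:
  R: Z = R = 225 Ω
  L: Z = jωL = j·216.8·0.00139 = 0 + j0.3013 Ω
Step 3 — Series combination: Z_total = R + L = 225 + j0.3013 Ω = 225∠0.1° Ω.
Step 4 — Power factor: PF = cos(φ) = Re(Z)/|Z| = 225/225 = 1.
Step 5 — Type: Im(Z) = 0.3013 ⇒ lagging (phase φ = 0.1°).

PF = 1 (lagging, φ = 0.1°)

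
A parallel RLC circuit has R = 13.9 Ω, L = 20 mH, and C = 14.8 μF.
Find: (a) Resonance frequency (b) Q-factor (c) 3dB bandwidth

Step 1 — Resonance: ω₀ = 1/√(LC) = 1/√(0.02·1.48e-05) = 1838 rad/s.
Step 2 — f₀ = ω₀/(2π) = 292.5 Hz.
Step 3 — Parallel Q: Q = R/(ω₀L) = 13.9/(1838·0.02) = 0.3781.
Step 4 — Bandwidth: Δω = ω₀/Q = 4861 rad/s; BW = Δω/(2π) = 773.6 Hz.

(a) f₀ = 292.5 Hz  (b) Q = 0.3781  (c) BW = 773.6 Hz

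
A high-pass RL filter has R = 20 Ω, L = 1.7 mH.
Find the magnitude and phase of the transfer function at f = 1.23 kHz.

Step 1 — Angular frequency: ω = 2π·1230 = 7728 rad/s.
Step 2 — Transfer function: H(jω) = jωL/(R + jωL).
Step 3 — Numerator jωL = j·13.14; denominator R + jωL = 20 + j13.14.
Step 4 — H = 0.3014 + j0.4589.
Step 5 — Magnitude: |H| = 0.549 (-5.2 dB); phase: φ = 56.7°.

|H| = 0.549 (-5.2 dB), φ = 56.7°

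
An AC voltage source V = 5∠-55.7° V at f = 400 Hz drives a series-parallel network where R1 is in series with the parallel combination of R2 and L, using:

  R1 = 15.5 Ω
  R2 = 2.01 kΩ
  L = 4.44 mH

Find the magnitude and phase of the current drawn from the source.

Step 1 — Angular frequency: ω = 2π·f = 2π·400 = 2513 rad/s.
Step 2 — Component impedances:
  R1: Z = R = 15.5 Ω
  R2: Z = R = 2010 Ω
  L: Z = jωL = j·2513·0.00444 = 0 + j11.16 Ω
Step 3 — Parallel branch: R2 || L = 1/(1/R2 + 1/L) = 0.06195 + j11.16 Ω.
Step 4 — Series with R1: Z_total = R1 + (R2 || L) = 15.56 + j11.16 Ω = 19.15∠35.6° Ω.
Step 5 — Source phasor: V = 5∠-55.7° V = 2.818 - j4.13 V.
Step 6 — Ohm's law: I = V / Z_total = (2.818 - j4.13) / (15.56 + j11.16) = -0.006116 - j0.261 A.
Step 7 — Convert to polar: |I| = 0.2611 A, ∠I = -91.3°.

I = 0.2611∠-91.3° A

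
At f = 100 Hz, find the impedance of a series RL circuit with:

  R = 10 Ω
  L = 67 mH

Step 1 — Angular frequency: ω = 2π·f = 2π·100 = 628.3 rad/s.
Step 2 — Component impedances:
  R: Z = R = 10 Ω
  L: Z = jωL = j·628.3·0.067 = 0 + j42.1 Ω
Step 3 — Series combination: Z_total = R + L = 10 + j42.1 Ω = 43.27∠76.6° Ω.

Z = 10 + j42.1 Ω = 43.27∠76.6° Ω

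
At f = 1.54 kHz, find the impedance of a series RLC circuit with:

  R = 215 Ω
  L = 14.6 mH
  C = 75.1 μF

Step 1 — Angular frequency: ω = 2π·f = 2π·1540 = 9676 rad/s.
Step 2 — Component impedances:
  R: Z = R = 215 Ω
  L: Z = jωL = j·9676·0.0146 = 0 + j141.3 Ω
  C: Z = 1/(jωC) = -j/(ω·C) = 0 - j1.376 Ω
Step 3 — Series combination: Z_total = R + L + C = 215 + j139.9 Ω = 256.5∠33.1° Ω.

Z = 215 + j139.9 Ω = 256.5∠33.1° Ω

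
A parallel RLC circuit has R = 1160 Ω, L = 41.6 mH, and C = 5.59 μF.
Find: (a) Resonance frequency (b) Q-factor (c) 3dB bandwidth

Step 1 — Resonance: ω₀ = 1/√(LC) = 1/√(0.0416·5.59e-06) = 2074 rad/s.
Step 2 — f₀ = ω₀/(2π) = 330 Hz.
Step 3 — Parallel Q: Q = R/(ω₀L) = 1160/(2074·0.0416) = 13.45.
Step 4 — Bandwidth: Δω = ω₀/Q = 154.2 rad/s; BW = Δω/(2π) = 24.54 Hz.

(a) f₀ = 330 Hz  (b) Q = 13.45  (c) BW = 24.54 Hz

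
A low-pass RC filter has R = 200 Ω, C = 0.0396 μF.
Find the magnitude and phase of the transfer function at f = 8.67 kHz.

Step 1 — Angular frequency: ω = 2π·8670 = 5.448e+04 rad/s.
Step 2 — Transfer function: H(jω) = 1/(1 + jωRC).
Step 3 — Denominator: 1 + jωRC = 1 + j·5.448e+04·200·3.96e-08 = 1 + j0.4314.
Step 4 — H = 0.8431 - j0.3637.
Step 5 — Magnitude: |H| = 0.9182 (-0.7 dB); phase: φ = -23.3°.

|H| = 0.9182 (-0.7 dB), φ = -23.3°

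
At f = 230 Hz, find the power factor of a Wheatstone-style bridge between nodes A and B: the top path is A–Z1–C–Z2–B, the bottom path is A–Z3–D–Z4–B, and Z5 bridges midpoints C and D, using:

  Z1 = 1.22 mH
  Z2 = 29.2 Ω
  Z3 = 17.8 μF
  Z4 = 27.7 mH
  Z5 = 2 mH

Step 1 — Angular frequency: ω = 2π·f = 2π·230 = 1445 rad/s.
Step 2 — Component impedances:
  Z1: Z = jωL = j·1445·0.00122 = 0 + j1.763 Ω
  Z2: Z = R = 29.2 Ω
  Z3: Z = 1/(jωC) = -j/(ω·C) = 0 - j38.88 Ω
  Z4: Z = jωL = j·1445·0.0277 = 0 + j40.03 Ω
  Z5: Z = jωL = j·1445·0.002 = 0 + j2.89 Ω
Step 3 — Bridge requires nodal analysis (the Z5 bridge couples midpoints C and D, so the two paths cannot be reduced to a simple series/parallel combination). Setting node B to ground and injecting 1 A at node A, the 3-node admittance system at A, C, D solves to V_A = Z_AB = 20.17 + j15.5 Ω = 25.44∠37.5° Ω.
Step 4 — Power factor: PF = cos(φ) = Re(Z)/|Z| = 20.171/25.4377 = 0.793.
Step 5 — Type: Im(Z) = 15.5 ⇒ lagging (phase φ = 37.5°).

PF = 0.793 (lagging, φ = 37.5°)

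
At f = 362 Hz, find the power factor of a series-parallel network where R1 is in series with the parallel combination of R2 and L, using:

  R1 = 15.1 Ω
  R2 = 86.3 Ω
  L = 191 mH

Step 1 — Angular frequency: ω = 2π·f = 2π·362 = 2275 rad/s.
Step 2 — Component impedances:
  R1: Z = R = 15.1 Ω
  R2: Z = R = 86.3 Ω
  L: Z = jωL = j·2275·0.191 = 0 + j434.4 Ω
Step 3 — Parallel branch: R2 || L = 1/(1/R2 + 1/L) = 83.02 + j16.49 Ω.
Step 4 — Series with R1: Z_total = R1 + (R2 || L) = 98.12 + j16.49 Ω = 99.5∠9.5° Ω.
Step 5 — Power factor: PF = cos(φ) = Re(Z)/|Z| = 98.124/99.5 = 0.9862.
Step 6 — Type: Im(Z) = 16.49 ⇒ lagging (phase φ = 9.5°).

PF = 0.9862 (lagging, φ = 9.5°)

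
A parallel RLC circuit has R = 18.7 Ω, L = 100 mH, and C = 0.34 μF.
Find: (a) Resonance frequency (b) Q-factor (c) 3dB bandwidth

Step 1 — Resonance: ω₀ = 1/√(LC) = 1/√(0.1·3.4e-07) = 5423 rad/s.
Step 2 — f₀ = ω₀/(2π) = 863.1 Hz.
Step 3 — Parallel Q: Q = R/(ω₀L) = 18.7/(5423·0.1) = 0.03448.
Step 4 — Bandwidth: Δω = ω₀/Q = 1.573e+05 rad/s; BW = Δω/(2π) = 2.503e+04 Hz.

(a) f₀ = 863.1 Hz  (b) Q = 0.03448  (c) BW = 2.503e+04 Hz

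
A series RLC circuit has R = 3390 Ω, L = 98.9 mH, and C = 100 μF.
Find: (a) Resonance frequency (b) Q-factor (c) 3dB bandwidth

Step 1 — Resonance: ω₀ = 1/√(LC) = 1/√(0.0989·0.0001) = 318 rad/s.
Step 2 — f₀ = ω₀/(2π) = 50.61 Hz.
Step 3 — Series Q: Q = ω₀L/R = 318·0.0989/3390 = 0.009277.
Step 4 — Bandwidth: Δω = ω₀/Q = 3.428e+04 rad/s; BW = Δω/(2π) = 5455 Hz.

(a) f₀ = 50.61 Hz  (b) Q = 0.009277  (c) BW = 5455 Hz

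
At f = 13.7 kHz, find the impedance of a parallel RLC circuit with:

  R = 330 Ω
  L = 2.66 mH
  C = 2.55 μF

Step 1 — Angular frequency: ω = 2π·f = 2π·1.37e+04 = 8.608e+04 rad/s.
Step 2 — Component impedances:
  R: Z = R = 330 Ω
  L: Z = jωL = j·8.608e+04·0.00266 = 0 + j229 Ω
  C: Z = 1/(jωC) = -j/(ω·C) = 0 - j4.556 Ω
Step 3 — Parallel combination: 1/Z_total = 1/R + 1/L + 1/C; Z_total = 0.06546 - j4.647 Ω = 4.648∠-89.2° Ω.

Z = 0.06546 - j4.647 Ω = 4.648∠-89.2° Ω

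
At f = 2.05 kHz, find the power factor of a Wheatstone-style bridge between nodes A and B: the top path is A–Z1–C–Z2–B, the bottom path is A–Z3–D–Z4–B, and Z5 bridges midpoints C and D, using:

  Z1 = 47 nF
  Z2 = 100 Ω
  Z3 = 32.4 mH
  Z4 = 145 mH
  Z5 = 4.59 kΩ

Step 1 — Angular frequency: ω = 2π·f = 2π·2050 = 1.288e+04 rad/s.
Step 2 — Component impedances:
  Z1: Z = 1/(jωC) = -j/(ω·C) = 0 - j1652 Ω
  Z2: Z = R = 100 Ω
  Z3: Z = jωL = j·1.288e+04·0.0324 = 0 + j417.3 Ω
  Z4: Z = jωL = j·1.288e+04·0.145 = 0 + j1868 Ω
  Z5: Z = R = 4590 Ω
Step 3 — Bridge requires nodal analysis (the Z5 bridge couples midpoints C and D, so the two paths cannot be reduced to a simple series/parallel combination). Setting node B to ground and injecting 1 A at node A, the 3-node admittance system at A, C, D solves to V_A = Z_AB = 3589 - j2768 Ω = 4532∠-37.6° Ω.
Step 4 — Power factor: PF = cos(φ) = Re(Z)/|Z| = 3589/4532 = 0.7919.
Step 5 — Type: Im(Z) = -2768 ⇒ leading (phase φ = -37.6°).

PF = 0.7919 (leading, φ = -37.6°)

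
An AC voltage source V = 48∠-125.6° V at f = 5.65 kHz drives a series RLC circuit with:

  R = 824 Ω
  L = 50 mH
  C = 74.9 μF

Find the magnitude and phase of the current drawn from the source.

Step 1 — Angular frequency: ω = 2π·f = 2π·5650 = 3.55e+04 rad/s.
Step 2 — Component impedances:
  R: Z = R = 824 Ω
  L: Z = jωL = j·3.55e+04·0.05 = 0 + j1775 Ω
  C: Z = 1/(jωC) = -j/(ω·C) = 0 - j0.3761 Ω
Step 3 — Series combination: Z_total = R + L + C = 824 + j1775 Ω = 1957∠65.1° Ω.
Step 4 — Source phasor: V = 48∠-125.6° V = -27.94 - j39.03 V.
Step 5 — Ohm's law: I = V / Z_total = (-27.94 - j39.03) / (824 + j1775) = -0.02411 + j0.004552 A.
Step 6 — Convert to polar: |I| = 0.02453 A, ∠I = 169.3°.

I = 0.02453∠169.3° A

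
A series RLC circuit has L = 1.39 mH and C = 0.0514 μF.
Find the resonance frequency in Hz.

Step 1 — Resonance condition Im(Z)=0 gives ω₀ = 1/√(LC).
Step 2 — ω₀ = 1/√(0.00139·5.14e-08) = 1.183e+05 rad/s.
Step 3 — f₀ = ω₀/(2π) = 1.883e+04 Hz.

f₀ = 1.883e+04 Hz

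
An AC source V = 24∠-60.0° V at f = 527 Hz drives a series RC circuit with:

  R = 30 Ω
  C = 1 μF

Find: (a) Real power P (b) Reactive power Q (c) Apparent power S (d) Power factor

Step 1 — Angular frequency: ω = 2π·f = 2π·527 = 3311 rad/s.
Step 2 — Component impedances:
  R: Z = R = 30 Ω
  C: Z = 1/(jωC) = -j/(ω·C) = 0 - j302 Ω
Step 3 — Series combination: Z_total = R + C = 30 - j302 Ω = 303.5∠-84.3° Ω.
Step 4 — Source phasor: V = 24∠-60.0° V = 12 - j20.78 V.
Step 5 — Current: I = V / Z = 0.07206 + j0.03258 A = 0.07908∠24.3° A.
Step 6 — Complex power: S = V·I* = 0.1876 - j1.889 VA.
Step 7 — Real power: P = Re(S) = 0.1876 W.
Step 8 — Reactive power: Q = Im(S) = -1.889 VAR.
Step 9 — Apparent power: |S| = 1.898 VA.
Step 10 — Power factor: PF = P/|S| = 0.09885 (leading).

(a) P = 0.1876 W  (b) Q = -1.889 VAR  (c) S = 1.898 VA  (d) PF = 0.09885 (leading)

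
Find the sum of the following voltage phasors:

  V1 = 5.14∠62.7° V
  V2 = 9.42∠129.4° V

Step 1 — Convert each phasor to rectangular form:
  V1 = 5.14·(cos(62.7°) + j·sin(62.7°)) = 2.357 + j4.567 V
  V2 = 9.42·(cos(129.4°) + j·sin(129.4°)) = -5.979 + j7.279 V
Step 2 — Sum components: V_total = -3.622 + j11.85 V.
Step 3 — Convert to polar: |V_total| = 12.39 V, ∠V_total = 107.0°.

V_total = 12.39∠107.0° V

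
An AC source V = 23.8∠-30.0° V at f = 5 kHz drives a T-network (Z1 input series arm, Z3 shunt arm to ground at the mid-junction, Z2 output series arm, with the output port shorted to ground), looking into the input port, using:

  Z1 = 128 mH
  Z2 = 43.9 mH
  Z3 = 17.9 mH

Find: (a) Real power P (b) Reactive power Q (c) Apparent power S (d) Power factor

Step 1 — Angular frequency: ω = 2π·f = 2π·5000 = 3.142e+04 rad/s.
Step 2 — Component impedances:
  Z1: Z = jωL = j·3.142e+04·0.128 = 0 + j4021 Ω
  Z2: Z = jωL = j·3.142e+04·0.0439 = 0 + j1379 Ω
  Z3: Z = jωL = j·3.142e+04·0.0179 = 0 + j562.3 Ω
Step 3 — With the output port shorted to ground, the output series arm Z2 runs from the junction to ground; the shunt arm Z3 also runs from the junction to ground. They appear in parallel: Z3 || Z2 = 0 + j399.5 Ω.
Step 4 — Series with input arm Z1: Z_in = Z1 + (Z3 || Z2) = 0 + j4421 Ω = 4421∠90.0° Ω.
Step 5 — Source phasor: V = 23.8∠-30.0° V = 20.61 - j11.9 V.
Step 6 — Current: I = V / Z = -0.002692 - j0.004662 A = 0.005384∠-120.0° A.
Step 7 — Complex power: S = V·I* = 0 + j0.1281 VA.
Step 8 — Real power: P = Re(S) = 0 W.
Step 9 — Reactive power: Q = Im(S) = 0.1281 VAR.
Step 10 — Apparent power: |S| = 0.1281 VA.
Step 11 — Power factor: PF = P/|S| = 0 (lagging).

(a) P = 0 W  (b) Q = 0.1281 VAR  (c) S = 0.1281 VA  (d) PF = 0 (lagging)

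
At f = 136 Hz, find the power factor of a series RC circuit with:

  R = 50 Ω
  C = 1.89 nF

Step 1 — Angular frequency: ω = 2π·f = 2π·136 = 854.5 rad/s.
Step 2 — Component impedances:
  R: Z = R = 50 Ω
  C: Z = 1/(jωC) = -j/(ω·C) = 0 - j6.192e+05 Ω
Step 3 — Series combination: Z_total = R + C = 50 - j6.192e+05 Ω = 6.192e+05∠-90.0° Ω.
Step 4 — Power factor: PF = cos(φ) = Re(Z)/|Z| = 50/6.192e+05 = 8.075e-05.
Step 5 — Type: Im(Z) = -6.192e+05 ⇒ leading (phase φ = -90.0°).

PF = 8.075e-05 (leading, φ = -90.0°)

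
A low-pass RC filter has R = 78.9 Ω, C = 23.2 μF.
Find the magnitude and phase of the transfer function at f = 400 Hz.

Step 1 — Angular frequency: ω = 2π·400 = 2513 rad/s.
Step 2 — Transfer function: H(jω) = 1/(1 + jωRC).
Step 3 — Denominator: 1 + jωRC = 1 + j·2513·78.9·2.32e-05 = 1 + j4.6.
Step 4 — H = 0.04512 - j0.2076.
Step 5 — Magnitude: |H| = 0.2124 (-13.5 dB); phase: φ = -77.7°.

|H| = 0.2124 (-13.5 dB), φ = -77.7°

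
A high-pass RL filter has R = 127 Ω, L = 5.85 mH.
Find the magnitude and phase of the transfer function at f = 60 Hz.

Step 1 — Angular frequency: ω = 2π·60 = 377 rad/s.
Step 2 — Transfer function: H(jω) = jωL/(R + jωL).
Step 3 — Numerator jωL = j·2.205; denominator R + jωL = 127 + j2.205.
Step 4 — H = 0.0003015 + j0.01736.
Step 5 — Magnitude: |H| = 0.01736 (-35.2 dB); phase: φ = 89.0°.

|H| = 0.01736 (-35.2 dB), φ = 89.0°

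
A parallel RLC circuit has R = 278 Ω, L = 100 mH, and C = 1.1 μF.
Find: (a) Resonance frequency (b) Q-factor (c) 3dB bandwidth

Step 1 — Resonance: ω₀ = 1/√(LC) = 1/√(0.1·1.1e-06) = 3015 rad/s.
Step 2 — f₀ = ω₀/(2π) = 479.9 Hz.
Step 3 — Parallel Q: Q = R/(ω₀L) = 278/(3015·0.1) = 0.922.
Step 4 — Bandwidth: Δω = ω₀/Q = 3270 rad/s; BW = Δω/(2π) = 520.5 Hz.

(a) f₀ = 479.9 Hz  (b) Q = 0.922  (c) BW = 520.5 Hz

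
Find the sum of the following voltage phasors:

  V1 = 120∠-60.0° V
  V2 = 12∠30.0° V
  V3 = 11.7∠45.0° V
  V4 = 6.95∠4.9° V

Step 1 — Convert each phasor to rectangular form:
  V1 = 120·(cos(-60.0°) + j·sin(-60.0°)) = 60 - j103.9 V
  V2 = 12·(cos(30.0°) + j·sin(30.0°)) = 10.39 + j6 V
  V3 = 11.7·(cos(45.0°) + j·sin(45.0°)) = 8.273 + j8.273 V
  V4 = 6.95·(cos(4.9°) + j·sin(4.9°)) = 6.925 + j0.5936 V
Step 2 — Sum components: V_total = 85.59 - j89.06 V.
Step 3 — Convert to polar: |V_total| = 123.5 V, ∠V_total = -46.1°.

V_total = 123.5∠-46.1° V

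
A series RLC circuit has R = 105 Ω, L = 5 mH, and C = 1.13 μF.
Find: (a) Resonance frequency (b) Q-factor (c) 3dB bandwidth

Step 1 — Resonance: ω₀ = 1/√(LC) = 1/√(0.005·1.13e-06) = 1.33e+04 rad/s.
Step 2 — f₀ = ω₀/(2π) = 2117 Hz.
Step 3 — Series Q: Q = ω₀L/R = 1.33e+04·0.005/105 = 0.6335.
Step 4 — Bandwidth: Δω = ω₀/Q = 2.1e+04 rad/s; BW = Δω/(2π) = 3342 Hz.

(a) f₀ = 2117 Hz  (b) Q = 0.6335  (c) BW = 3342 Hz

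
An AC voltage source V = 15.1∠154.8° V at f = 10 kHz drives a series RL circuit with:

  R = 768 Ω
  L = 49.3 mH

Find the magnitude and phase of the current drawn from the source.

Step 1 — Angular frequency: ω = 2π·f = 2π·1e+04 = 6.283e+04 rad/s.
Step 2 — Component impedances:
  R: Z = R = 768 Ω
  L: Z = jωL = j·6.283e+04·0.0493 = 0 + j3098 Ω
Step 3 — Series combination: Z_total = R + L = 768 + j3098 Ω = 3191∠76.1° Ω.
Step 4 — Source phasor: V = 15.1∠154.8° V = -13.66 + j6.429 V.
Step 5 — Ohm's law: I = V / Z_total = (-13.66 + j6.429) / (768 + j3098) = 0.0009251 + j0.00464 A.
Step 6 — Convert to polar: |I| = 0.004731 A, ∠I = 78.7°.

I = 0.004731∠78.7° A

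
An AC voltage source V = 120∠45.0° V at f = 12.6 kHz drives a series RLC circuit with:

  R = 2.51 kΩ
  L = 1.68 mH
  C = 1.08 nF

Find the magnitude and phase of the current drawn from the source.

Step 1 — Angular frequency: ω = 2π·f = 2π·1.26e+04 = 7.917e+04 rad/s.
Step 2 — Component impedances:
  R: Z = R = 2510 Ω
  L: Z = jωL = j·7.917e+04·0.00168 = 0 + j133 Ω
  C: Z = 1/(jωC) = -j/(ω·C) = 0 - j1.17e+04 Ω
Step 3 — Series combination: Z_total = R + L + C = 2510 - j1.156e+04 Ω = 1.183e+04∠-77.8° Ω.
Step 4 — Source phasor: V = 120∠45.0° V = 84.85 + j84.85 V.
Step 5 — Ohm's law: I = V / Z_total = (84.85 + j84.85) / (2510 - j1.156e+04) = -0.005487 + j0.00853 A.
Step 6 — Convert to polar: |I| = 0.01014 A, ∠I = 122.8°.

I = 0.01014∠122.8° A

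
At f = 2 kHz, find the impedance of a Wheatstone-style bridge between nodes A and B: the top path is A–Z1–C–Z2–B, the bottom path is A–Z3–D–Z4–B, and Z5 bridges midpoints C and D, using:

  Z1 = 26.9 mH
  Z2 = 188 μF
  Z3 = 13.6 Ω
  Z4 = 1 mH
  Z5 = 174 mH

Step 1 — Angular frequency: ω = 2π·f = 2π·2000 = 1.257e+04 rad/s.
Step 2 — Component impedances:
  Z1: Z = jωL = j·1.257e+04·0.0269 = 0 + j338 Ω
  Z2: Z = 1/(jωC) = -j/(ω·C) = 0 - j0.4233 Ω
  Z3: Z = R = 13.6 Ω
  Z4: Z = jωL = j·1.257e+04·0.001 = 0 + j12.57 Ω
  Z5: Z = jωL = j·1.257e+04·0.174 = 0 + j2187 Ω
Step 3 — Bridge requires nodal analysis (the Z5 bridge couples midpoints C and D, so the two paths cannot be reduced to a simple series/parallel combination). Setting node B to ground and injecting 1 A at node A, the 3-node admittance system at A, C, D solves to V_A = Z_AB = 12.63 + j12.54 Ω = 17.8∠44.8° Ω.

Z = 12.63 + j12.54 Ω = 17.8∠44.8° Ω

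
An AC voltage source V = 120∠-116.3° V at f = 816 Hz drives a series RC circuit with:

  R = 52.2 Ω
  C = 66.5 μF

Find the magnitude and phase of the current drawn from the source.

Step 1 — Angular frequency: ω = 2π·f = 2π·816 = 5127 rad/s.
Step 2 — Component impedances:
  R: Z = R = 52.2 Ω
  C: Z = 1/(jωC) = -j/(ω·C) = 0 - j2.933 Ω
Step 3 — Series combination: Z_total = R + C = 52.2 - j2.933 Ω = 52.28∠-3.2° Ω.
Step 4 — Source phasor: V = 120∠-116.3° V = -53.17 - j107.6 V.
Step 5 — Ohm's law: I = V / Z_total = (-53.17 - j107.6) / (52.2 - j2.933) = -0.8999 - j2.111 A.
Step 6 — Convert to polar: |I| = 2.295 A, ∠I = -113.1°.

I = 2.295∠-113.1° A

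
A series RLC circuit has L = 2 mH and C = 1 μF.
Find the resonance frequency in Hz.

Step 1 — Resonance condition Im(Z)=0 gives ω₀ = 1/√(LC).
Step 2 — ω₀ = 1/√(0.002·1e-06) = 2.236e+04 rad/s.
Step 3 — f₀ = ω₀/(2π) = 3559 Hz.

f₀ = 3559 Hz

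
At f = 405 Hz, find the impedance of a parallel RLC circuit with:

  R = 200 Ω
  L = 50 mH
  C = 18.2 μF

Step 1 — Angular frequency: ω = 2π·f = 2π·405 = 2545 rad/s.
Step 2 — Component impedances:
  R: Z = R = 200 Ω
  L: Z = jωL = j·2545·0.05 = 0 + j127.2 Ω
  C: Z = 1/(jωC) = -j/(ω·C) = 0 - j21.59 Ω
Step 3 — Parallel combination: 1/Z_total = 1/R + 1/L + 1/C; Z_total = 3.325 - j25.57 Ω = 25.79∠-82.6° Ω.

Z = 3.325 - j25.57 Ω = 25.79∠-82.6° Ω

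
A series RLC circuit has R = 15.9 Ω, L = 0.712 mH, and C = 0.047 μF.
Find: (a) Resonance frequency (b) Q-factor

Step 1 — Resonance condition Im(Z)=0 gives ω₀ = 1/√(LC).
Step 2 — ω₀ = 1/√(0.000712·4.7e-08) = 1.729e+05 rad/s.
Step 3 — f₀ = ω₀/(2π) = 2.751e+04 Hz.
Step 4 — Series Q: Q = ω₀L/R = 1.729e+05·0.000712/15.9 = 7.741.

(a) f₀ = 2.751e+04 Hz  (b) Q = 7.741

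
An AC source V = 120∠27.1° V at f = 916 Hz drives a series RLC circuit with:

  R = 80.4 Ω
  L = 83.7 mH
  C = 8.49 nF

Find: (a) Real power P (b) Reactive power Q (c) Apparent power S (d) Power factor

Step 1 — Angular frequency: ω = 2π·f = 2π·916 = 5755 rad/s.
Step 2 — Component impedances:
  R: Z = R = 80.4 Ω
  L: Z = jωL = j·5755·0.0837 = 0 + j481.7 Ω
  C: Z = 1/(jωC) = -j/(ω·C) = 0 - j2.047e+04 Ω
Step 3 — Series combination: Z_total = R + L + C = 80.4 - j1.998e+04 Ω = 1.998e+04∠-89.8° Ω.
Step 4 — Source phasor: V = 120∠27.1° V = 106.8 + j54.67 V.
Step 5 — Current: I = V / Z = -0.002714 + j0.005357 A = 0.006005∠116.9° A.
Step 6 — Complex power: S = V·I* = 0.002899 - j0.7206 VA.
Step 7 — Real power: P = Re(S) = 0.002899 W.
Step 8 — Reactive power: Q = Im(S) = -0.7206 VAR.
Step 9 — Apparent power: |S| = 0.7206 VA.
Step 10 — Power factor: PF = P/|S| = 0.004023 (leading).

(a) P = 0.002899 W  (b) Q = -0.7206 VAR  (c) S = 0.7206 VA  (d) PF = 0.004023 (leading)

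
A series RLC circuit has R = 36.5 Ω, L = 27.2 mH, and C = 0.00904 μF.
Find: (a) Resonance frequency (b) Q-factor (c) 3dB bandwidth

Step 1 — Resonance: ω₀ = 1/√(LC) = 1/√(0.0272·9.04e-09) = 6.377e+04 rad/s.
Step 2 — f₀ = ω₀/(2π) = 1.015e+04 Hz.
Step 3 — Series Q: Q = ω₀L/R = 6.377e+04·0.0272/36.5 = 47.52.
Step 4 — Bandwidth: Δω = ω₀/Q = 1342 rad/s; BW = Δω/(2π) = 213.6 Hz.

(a) f₀ = 1.015e+04 Hz  (b) Q = 47.52  (c) BW = 213.6 Hz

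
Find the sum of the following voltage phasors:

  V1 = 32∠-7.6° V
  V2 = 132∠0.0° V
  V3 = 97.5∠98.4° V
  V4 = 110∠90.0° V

Step 1 — Convert each phasor to rectangular form:
  V1 = 32·(cos(-7.6°) + j·sin(-7.6°)) = 31.72 - j4.232 V
  V2 = 132·(cos(0.0°) + j·sin(0.0°)) = 132 V
  V3 = 97.5·(cos(98.4°) + j·sin(98.4°)) = -14.24 + j96.45 V
  V4 = 110·(cos(90.0°) + j·sin(90.0°)) = 0 + j110 V
Step 2 — Sum components: V_total = 149.5 + j202.2 V.
Step 3 — Convert to polar: |V_total| = 251.5 V, ∠V_total = 53.5°.

V_total = 251.5∠53.5° V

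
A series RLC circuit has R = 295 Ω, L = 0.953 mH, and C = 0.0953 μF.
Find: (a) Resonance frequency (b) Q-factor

Step 1 — Resonance condition Im(Z)=0 gives ω₀ = 1/√(LC).
Step 2 — ω₀ = 1/√(0.000953·9.53e-08) = 1.049e+05 rad/s.
Step 3 — f₀ = ω₀/(2π) = 1.67e+04 Hz.
Step 4 — Series Q: Q = ω₀L/R = 1.049e+05·0.000953/295 = 0.339.

(a) f₀ = 1.67e+04 Hz  (b) Q = 0.339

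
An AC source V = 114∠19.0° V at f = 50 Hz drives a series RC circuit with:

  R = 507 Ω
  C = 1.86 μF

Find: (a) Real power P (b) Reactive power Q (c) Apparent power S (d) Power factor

Step 1 — Angular frequency: ω = 2π·f = 2π·50 = 314.2 rad/s.
Step 2 — Component impedances:
  R: Z = R = 507 Ω
  C: Z = 1/(jωC) = -j/(ω·C) = 0 - j1711 Ω
Step 3 — Series combination: Z_total = R + C = 507 - j1711 Ω = 1785∠-73.5° Ω.
Step 4 — Source phasor: V = 114∠19.0° V = 107.8 + j37.11 V.
Step 5 — Current: I = V / Z = -0.002783 + j0.06381 A = 0.06387∠92.5° A.
Step 6 — Complex power: S = V·I* = 2.068 - j6.981 VA.
Step 7 — Real power: P = Re(S) = 2.068 W.
Step 8 — Reactive power: Q = Im(S) = -6.981 VAR.
Step 9 — Apparent power: |S| = 7.281 VA.
Step 10 — Power factor: PF = P/|S| = 0.2841 (leading).

(a) P = 2.068 W  (b) Q = -6.981 VAR  (c) S = 7.281 VA  (d) PF = 0.2841 (leading)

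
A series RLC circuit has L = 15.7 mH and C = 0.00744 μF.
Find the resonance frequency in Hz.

Step 1 — Resonance condition Im(Z)=0 gives ω₀ = 1/√(LC).
Step 2 — ω₀ = 1/√(0.0157·7.44e-09) = 9.253e+04 rad/s.
Step 3 — f₀ = ω₀/(2π) = 1.473e+04 Hz.

f₀ = 1.473e+04 Hz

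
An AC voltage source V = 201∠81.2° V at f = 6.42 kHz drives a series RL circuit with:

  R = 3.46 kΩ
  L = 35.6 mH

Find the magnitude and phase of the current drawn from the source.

Step 1 — Angular frequency: ω = 2π·f = 2π·6420 = 4.034e+04 rad/s.
Step 2 — Component impedances:
  R: Z = R = 3460 Ω
  L: Z = jωL = j·4.034e+04·0.0356 = 0 + j1436 Ω
Step 3 — Series combination: Z_total = R + L = 3460 + j1436 Ω = 3746∠22.5° Ω.
Step 4 — Source phasor: V = 201∠81.2° V = 30.75 + j198.6 V.
Step 5 — Ohm's law: I = V / Z_total = (30.75 + j198.6) / (3460 + j1436) = 0.02791 + j0.04583 A.
Step 6 — Convert to polar: |I| = 0.05365 A, ∠I = 58.7°.

I = 0.05365∠58.7° A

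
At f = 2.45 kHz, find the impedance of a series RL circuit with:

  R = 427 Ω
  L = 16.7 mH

Step 1 — Angular frequency: ω = 2π·f = 2π·2450 = 1.539e+04 rad/s.
Step 2 — Component impedances:
  R: Z = R = 427 Ω
  L: Z = jωL = j·1.539e+04·0.0167 = 0 + j257.1 Ω
Step 3 — Series combination: Z_total = R + L = 427 + j257.1 Ω = 498.4∠31.1° Ω.

Z = 427 + j257.1 Ω = 498.4∠31.1° Ω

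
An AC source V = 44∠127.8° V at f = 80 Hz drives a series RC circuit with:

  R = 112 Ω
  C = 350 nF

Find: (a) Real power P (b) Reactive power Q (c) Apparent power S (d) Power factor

Step 1 — Angular frequency: ω = 2π·f = 2π·80 = 502.7 rad/s.
Step 2 — Component impedances:
  R: Z = R = 112 Ω
  C: Z = 1/(jωC) = -j/(ω·C) = 0 - j5684 Ω
Step 3 — Series combination: Z_total = R + C = 112 - j5684 Ω = 5685∠-88.9° Ω.
Step 4 — Source phasor: V = 44∠127.8° V = -26.97 + j34.77 V.
Step 5 — Current: I = V / Z = -0.006208 - j0.004622 A = 0.007739∠-143.3° A.
Step 6 — Complex power: S = V·I* = 0.006709 - j0.3405 VA.
Step 7 — Real power: P = Re(S) = 0.006709 W.
Step 8 — Reactive power: Q = Im(S) = -0.3405 VAR.
Step 9 — Apparent power: |S| = 0.3405 VA.
Step 10 — Power factor: PF = P/|S| = 0.0197 (leading).

(a) P = 0.006709 W  (b) Q = -0.3405 VAR  (c) S = 0.3405 VA  (d) PF = 0.0197 (leading)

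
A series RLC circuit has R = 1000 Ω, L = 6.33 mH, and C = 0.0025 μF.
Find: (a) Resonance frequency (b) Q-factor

Step 1 — Resonance condition Im(Z)=0 gives ω₀ = 1/√(LC).
Step 2 — ω₀ = 1/√(0.00633·2.5e-09) = 2.514e+05 rad/s.
Step 3 — f₀ = ω₀/(2π) = 4.001e+04 Hz.
Step 4 — Series Q: Q = ω₀L/R = 2.514e+05·0.00633/1000 = 1.591.

(a) f₀ = 4.001e+04 Hz  (b) Q = 1.591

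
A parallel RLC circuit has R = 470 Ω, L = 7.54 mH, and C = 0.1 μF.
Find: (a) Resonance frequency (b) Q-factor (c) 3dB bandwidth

Step 1 — Resonance: ω₀ = 1/√(LC) = 1/√(0.00754·1e-07) = 3.642e+04 rad/s.
Step 2 — f₀ = ω₀/(2π) = 5796 Hz.
Step 3 — Parallel Q: Q = R/(ω₀L) = 470/(3.642e+04·0.00754) = 1.712.
Step 4 — Bandwidth: Δω = ω₀/Q = 2.128e+04 rad/s; BW = Δω/(2π) = 3386 Hz.

(a) f₀ = 5796 Hz  (b) Q = 1.712  (c) BW = 3386 Hz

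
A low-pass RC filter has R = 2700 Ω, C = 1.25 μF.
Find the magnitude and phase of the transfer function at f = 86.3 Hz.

Step 1 — Angular frequency: ω = 2π·86.3 = 542.2 rad/s.
Step 2 — Transfer function: H(jω) = 1/(1 + jωRC).
Step 3 — Denominator: 1 + jωRC = 1 + j·542.2·2700·1.25e-06 = 1 + j1.83.
Step 4 — H = 0.2299 - j0.4208.
Step 5 — Magnitude: |H| = 0.4795 (-6.4 dB); phase: φ = -61.3°.

|H| = 0.4795 (-6.4 dB), φ = -61.3°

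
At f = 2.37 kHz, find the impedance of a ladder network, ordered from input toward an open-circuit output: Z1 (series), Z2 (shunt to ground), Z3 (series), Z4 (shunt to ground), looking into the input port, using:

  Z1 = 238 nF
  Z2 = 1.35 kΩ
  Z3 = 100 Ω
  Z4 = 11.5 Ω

Step 1 — Angular frequency: ω = 2π·f = 2π·2370 = 1.489e+04 rad/s.
Step 2 — Component impedances:
  Z1: Z = 1/(jωC) = -j/(ω·C) = 0 - j282.2 Ω
  Z2: Z = R = 1350 Ω
  Z3: Z = R = 100 Ω
  Z4: Z = R = 11.5 Ω
Step 3 — Ladder network (open output): work backward from the far end, alternating series and parallel combinations. Z_in = 103 - j282.2 Ω = 300.4∠-69.9° Ω.

Z = 103 - j282.2 Ω = 300.4∠-69.9° Ω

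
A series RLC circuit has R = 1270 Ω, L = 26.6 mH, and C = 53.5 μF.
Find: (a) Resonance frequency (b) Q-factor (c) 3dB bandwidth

Step 1 — Resonance: ω₀ = 1/√(LC) = 1/√(0.0266·5.35e-05) = 838.3 rad/s.
Step 2 — f₀ = ω₀/(2π) = 133.4 Hz.
Step 3 — Series Q: Q = ω₀L/R = 838.3·0.0266/1270 = 0.01756.
Step 4 — Bandwidth: Δω = ω₀/Q = 4.774e+04 rad/s; BW = Δω/(2π) = 7599 Hz.

(a) f₀ = 133.4 Hz  (b) Q = 0.01756  (c) BW = 7599 Hz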